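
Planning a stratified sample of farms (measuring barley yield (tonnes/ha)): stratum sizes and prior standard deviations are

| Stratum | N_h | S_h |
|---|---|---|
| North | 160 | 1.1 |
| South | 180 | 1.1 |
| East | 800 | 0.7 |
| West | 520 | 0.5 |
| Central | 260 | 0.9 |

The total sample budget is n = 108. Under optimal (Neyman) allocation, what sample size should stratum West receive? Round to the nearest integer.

Neyman allocation: n_h = n · N_h S_h / Σ N_i S_i, with n = 108.
  stratum North: N_h·S_h = 160·1.1 = 176.00
  stratum South: N_h·S_h = 180·1.1 = 198.00
  stratum East: N_h·S_h = 800·0.7 = 560.00
  stratum West: N_h·S_h = 520·0.5 = 260.00
  stratum Central: N_h·S_h = 260·0.9 = 234.00
Σ N_h S_h = 1428.00
n for stratum West = 108·260.00/1428.00 = 19.664 → 20

20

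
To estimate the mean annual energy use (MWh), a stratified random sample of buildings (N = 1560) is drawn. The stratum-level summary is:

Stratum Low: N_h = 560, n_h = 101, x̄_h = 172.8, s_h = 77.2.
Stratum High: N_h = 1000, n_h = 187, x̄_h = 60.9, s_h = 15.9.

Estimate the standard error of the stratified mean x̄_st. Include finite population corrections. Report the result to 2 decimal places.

V̂(x̄_st) = Σ W_h² (1 − n_h/N_h) s_h²/n_h, with W_h = N_h/N and N = 1560:
  stratum Low: (560/1560)²·(1 − 101/560)·77.2²/101 = 6.23254
  stratum High: (1000/1560)²·(1 − 187/1000)·15.9²/187 = 0.451642
V̂(x̄_st) = 6.68418
SE(x̄_st) = √6.68418 = 2.58538

SE(x̄_st) ≈ 2.59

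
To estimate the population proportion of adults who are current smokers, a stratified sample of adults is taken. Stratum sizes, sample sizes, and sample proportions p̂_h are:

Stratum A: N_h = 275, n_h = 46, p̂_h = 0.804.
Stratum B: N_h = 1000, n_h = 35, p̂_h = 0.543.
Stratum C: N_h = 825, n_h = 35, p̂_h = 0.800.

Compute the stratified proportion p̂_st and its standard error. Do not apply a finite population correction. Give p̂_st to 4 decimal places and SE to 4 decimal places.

p̂_st ≈ 0.6781, SE ≈ 0.0494

N = 2100; stratum weights W_h = N_h/N.
p̂_st = Σ W_h p̂_h = (275·0.804 + 1000·0.543 + 825·0.800)/2100 = 0.67814
V̂(p̂_st) = Σ W_h² p̂_h(1−p̂_h)/(n_h−1):
  stratum A: (275/2100)²·0.804·0.196/45 = 6.00519e-05
  stratum B: (1000/2100)²·0.543·0.457/34 = 0.001655
  stratum C: (825/2100)²·0.800·0.200/34 = 0.000726291
V̂(p̂_st) = 0.00244134; SE = √V̂ = 0.04941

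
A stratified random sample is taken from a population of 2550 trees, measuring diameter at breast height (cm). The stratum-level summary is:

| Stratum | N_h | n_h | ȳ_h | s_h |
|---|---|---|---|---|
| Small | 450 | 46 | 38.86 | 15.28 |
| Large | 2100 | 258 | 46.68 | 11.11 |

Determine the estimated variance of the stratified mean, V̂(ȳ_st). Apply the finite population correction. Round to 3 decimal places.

V̂(ȳ_st) ≈ 0.427

V̂(ȳ_st) = Σ W_h² (1 − n_h/N_h) s_h²/n_h, with W_h = N_h/N and N = 2550:
  stratum Small: (450/2550)²·(1 − 46/450)·15.28²/46 = 0.141907
  stratum Large: (2100/2550)²·(1 − 258/2100)·11.11²/258 = 0.284601
V̂(ȳ_st) = 0.426508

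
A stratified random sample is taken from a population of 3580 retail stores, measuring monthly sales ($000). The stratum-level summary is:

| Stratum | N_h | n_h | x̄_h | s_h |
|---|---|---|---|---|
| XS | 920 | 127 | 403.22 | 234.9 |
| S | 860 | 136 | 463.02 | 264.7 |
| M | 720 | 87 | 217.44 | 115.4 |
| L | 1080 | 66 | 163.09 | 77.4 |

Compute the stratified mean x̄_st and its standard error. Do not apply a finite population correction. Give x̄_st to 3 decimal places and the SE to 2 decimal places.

x̄_st ≈ 307.780, SE ≈ 8.54

x̄_st = Σ W_h x̄_h = (920·403.22 + 860·463.02 + 720·217.44 + 1080·163.09)/3580 = 307.78034
V̂(x̄_st) = Σ W_h² s_h²/n_h, with W_h = N_h/N and N = 3580:
  stratum XS: (920/3580)²·234.9²/127 = 28.6927
  stratum S: (860/3580)²·264.7²/136 = 29.7303
  stratum M: (720/3580)²·115.4²/87 = 6.19143
  stratum L: (1080/3580)²·77.4²/66 = 8.26075
V̂(x̄_st) = 72.8753
SE(x̄_st) = √72.8753 = 8.5367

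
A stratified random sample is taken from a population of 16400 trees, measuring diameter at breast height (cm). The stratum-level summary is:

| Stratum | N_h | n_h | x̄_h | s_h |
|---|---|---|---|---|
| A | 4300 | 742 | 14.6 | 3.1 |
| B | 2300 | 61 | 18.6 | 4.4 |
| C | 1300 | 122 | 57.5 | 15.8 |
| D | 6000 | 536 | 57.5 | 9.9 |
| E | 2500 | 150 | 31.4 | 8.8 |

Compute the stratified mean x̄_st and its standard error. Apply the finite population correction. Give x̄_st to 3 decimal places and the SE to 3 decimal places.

x̄_st = Σ W_h x̄_h = (4300·14.6 + 2300·18.6 + 1300·57.5 + 6000·57.5 + 2500·31.4)/16400 = 36.81768
V̂(x̄_st) = Σ W_h² (1 − n_h/N_h) s_h²/n_h, with W_h = N_h/N and N = 16400:
  stratum A: (4300/16400)²·(1 − 742/4300)·3.1²/742 = 0.000736726
  stratum B: (2300/16400)²·(1 − 61/2300)·4.4²/61 = 0.00607673
  stratum C: (1300/16400)²·(1 − 122/1300)·15.8²/122 = 0.0116508
  stratum D: (6000/16400)²·(1 − 536/6000)·9.9²/536 = 0.0222884
  stratum E: (2500/16400)²·(1 − 150/2500)·8.8²/150 = 0.011277
V̂(x̄_st) = 0.0520297
SE(x̄_st) = √0.0520297 = 0.2281

x̄_st ≈ 36.818, SE ≈ 0.228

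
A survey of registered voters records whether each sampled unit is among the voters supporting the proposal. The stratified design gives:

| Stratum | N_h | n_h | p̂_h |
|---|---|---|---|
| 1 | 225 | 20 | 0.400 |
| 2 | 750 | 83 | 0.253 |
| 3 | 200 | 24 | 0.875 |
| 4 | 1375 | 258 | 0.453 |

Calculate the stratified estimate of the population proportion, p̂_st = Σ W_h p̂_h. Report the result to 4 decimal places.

N = 2550; stratum weights W_h = N_h/N.
p̂_st = Σ W_h p̂_h = (225·0.400 + 750·0.253 + 200·0.875 + 1375·0.453)/2550 = 0.42260

p̂_st ≈ 0.4226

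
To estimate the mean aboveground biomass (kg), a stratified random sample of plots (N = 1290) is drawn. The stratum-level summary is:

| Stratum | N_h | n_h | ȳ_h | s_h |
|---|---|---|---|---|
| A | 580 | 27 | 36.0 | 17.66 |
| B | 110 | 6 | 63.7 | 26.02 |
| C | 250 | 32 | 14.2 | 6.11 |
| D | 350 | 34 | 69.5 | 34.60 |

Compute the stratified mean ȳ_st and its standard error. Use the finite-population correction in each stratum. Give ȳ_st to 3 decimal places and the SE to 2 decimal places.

ȳ_st ≈ 43.226, SE ≈ 2.32

ȳ_st = Σ W_h ȳ_h = (580·36.0 + 110·63.7 + 250·14.2 + 350·69.5)/1290 = 43.22636
V̂(ȳ_st) = Σ W_h² (1 − n_h/N_h) s_h²/n_h, with W_h = N_h/N and N = 1290:
  stratum A: (580/1290)²·(1 − 27/580)·17.66²/27 = 2.22634
  stratum B: (110/1290)²·(1 − 6/110)·26.02²/6 = 0.775729
  stratum C: (250/1290)²·(1 − 32/250)·6.11²/32 = 0.0382076
  stratum D: (350/1290)²·(1 − 34/350)·34.60²/34 = 2.34018
V̂(ȳ_st) = 5.38045
SE(ȳ_st) = √5.38045 = 2.31958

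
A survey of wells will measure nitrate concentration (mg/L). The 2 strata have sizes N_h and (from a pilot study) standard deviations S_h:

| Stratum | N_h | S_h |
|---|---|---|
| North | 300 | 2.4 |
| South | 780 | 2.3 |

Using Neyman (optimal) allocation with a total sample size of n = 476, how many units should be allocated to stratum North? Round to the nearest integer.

136

Neyman allocation: n_h = n · N_h S_h / Σ N_i S_i, with n = 476.
  stratum North: N_h·S_h = 300·2.4 = 720.00
  stratum South: N_h·S_h = 780·2.3 = 1794.00
Σ N_h S_h = 2514.00
n for stratum North = 476·720.00/2514.00 = 136.325 → 136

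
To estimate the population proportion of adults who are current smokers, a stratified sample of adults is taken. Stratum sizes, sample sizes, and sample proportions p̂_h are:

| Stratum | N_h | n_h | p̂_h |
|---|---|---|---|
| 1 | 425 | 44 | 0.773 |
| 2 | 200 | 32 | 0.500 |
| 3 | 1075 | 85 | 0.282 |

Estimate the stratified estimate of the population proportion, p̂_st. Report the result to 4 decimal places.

p̂_st ≈ 0.4304

N = 1700; stratum weights W_h = N_h/N.
p̂_st = Σ W_h p̂_h = (425·0.773 + 200·0.500 + 1075·0.282)/1700 = 0.43040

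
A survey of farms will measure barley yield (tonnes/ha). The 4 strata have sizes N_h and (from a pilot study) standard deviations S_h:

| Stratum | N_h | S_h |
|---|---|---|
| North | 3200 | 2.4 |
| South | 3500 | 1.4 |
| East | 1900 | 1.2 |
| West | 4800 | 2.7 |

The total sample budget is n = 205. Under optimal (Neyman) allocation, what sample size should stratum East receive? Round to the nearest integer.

Neyman allocation: n_h = n · N_h S_h / Σ N_i S_i, with n = 205.
  stratum North: N_h·S_h = 3200·2.4 = 7680.00
  stratum South: N_h·S_h = 3500·1.4 = 4900.00
  stratum East: N_h·S_h = 1900·1.2 = 2280.00
  stratum West: N_h·S_h = 4800·2.7 = 12960.00
Σ N_h S_h = 27820.00
n for stratum East = 205·2280.00/27820.00 = 16.801 → 17

17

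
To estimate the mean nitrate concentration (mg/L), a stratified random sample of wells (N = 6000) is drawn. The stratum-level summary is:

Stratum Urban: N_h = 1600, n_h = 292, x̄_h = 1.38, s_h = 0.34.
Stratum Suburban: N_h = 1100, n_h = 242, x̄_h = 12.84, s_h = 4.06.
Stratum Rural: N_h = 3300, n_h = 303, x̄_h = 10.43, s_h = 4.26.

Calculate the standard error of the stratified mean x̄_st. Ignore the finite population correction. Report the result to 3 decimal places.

V̂(x̄_st) = Σ W_h² s_h²/n_h, with W_h = N_h/N and N = 6000:
  stratum Urban: (1600/6000)²·0.34²/292 = 2.81522e-05
  stratum Suburban: (1100/6000)²·4.06²/242 = 0.00228939
  stratum Rural: (3300/6000)²·4.26²/303 = 0.0181177
V̂(x̄_st) = 0.0204352
SE(x̄_st) = √0.0204352 = 0.142952

SE(x̄_st) ≈ 0.143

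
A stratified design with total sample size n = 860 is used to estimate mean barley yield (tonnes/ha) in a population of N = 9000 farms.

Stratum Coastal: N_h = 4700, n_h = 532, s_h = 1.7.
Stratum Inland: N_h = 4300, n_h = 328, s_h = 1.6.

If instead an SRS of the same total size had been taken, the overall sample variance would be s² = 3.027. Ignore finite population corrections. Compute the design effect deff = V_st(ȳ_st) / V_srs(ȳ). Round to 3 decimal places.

deff ≈ 0.927

V̂(ȳ_st) = Σ W_h² s_h²/n_h, with W_h = N_h/N and N = 9000:
  stratum Coastal: (4700/9000)²·1.7²/532 = 0.00148148
  stratum Inland: (4300/9000)²·1.6²/328 = 0.00178163
V_st = 0.00326312
V_srs = s²/n = 3.027/860 = 0.00351977
deff = V_st / V_srs = 0.00326312/0.00351977 = 0.9271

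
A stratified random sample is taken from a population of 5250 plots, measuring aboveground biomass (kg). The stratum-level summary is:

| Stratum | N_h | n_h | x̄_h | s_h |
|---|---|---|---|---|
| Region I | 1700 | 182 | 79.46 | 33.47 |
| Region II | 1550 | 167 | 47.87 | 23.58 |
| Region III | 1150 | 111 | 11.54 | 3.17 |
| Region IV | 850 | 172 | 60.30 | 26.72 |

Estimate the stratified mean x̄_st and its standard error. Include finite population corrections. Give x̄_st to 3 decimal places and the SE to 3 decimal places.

x̄_st = Σ W_h x̄_h = (1700·79.46 + 1550·47.87 + 1150·11.54 + 850·60.30)/5250 = 52.15362
V̂(x̄_st) = Σ W_h² (1 − n_h/N_h) s_h²/n_h, with W_h = N_h/N and N = 5250:
  stratum Region I: (1700/5250)²·(1 − 182/1700)·33.47²/182 = 0.576291
  stratum Region II: (1550/5250)²·(1 − 167/1550)·23.58²/167 = 0.258944
  stratum Region III: (1150/5250)²·(1 − 111/1150)·3.17²/111 = 0.00392455
  stratum Region IV: (850/5250)²·(1 − 172/850)·26.72²/172 = 0.086791
V̂(x̄_st) = 0.925951
SE(x̄_st) = √0.925951 = 0.962264

x̄_st ≈ 52.154, SE ≈ 0.962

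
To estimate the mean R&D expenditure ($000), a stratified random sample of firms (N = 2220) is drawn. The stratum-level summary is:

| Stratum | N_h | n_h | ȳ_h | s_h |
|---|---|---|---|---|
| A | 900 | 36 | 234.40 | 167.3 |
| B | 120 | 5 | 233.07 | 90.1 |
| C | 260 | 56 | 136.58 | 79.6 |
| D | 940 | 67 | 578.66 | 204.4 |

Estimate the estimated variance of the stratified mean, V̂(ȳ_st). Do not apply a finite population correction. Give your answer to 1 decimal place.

V̂(ȳ_st) = Σ W_h² s_h²/n_h, with W_h = N_h/N and N = 2220:
  stratum A: (900/2220)²·167.3²/36 = 127.782
  stratum B: (120/2220)²·90.1²/5 = 4.74391
  stratum C: (260/2220)²·79.6²/56 = 1.55195
  stratum D: (940/2220)²·204.4²/67 = 111.799
V̂(ȳ_st) = 245.876

V̂(ȳ_st) ≈ 245.9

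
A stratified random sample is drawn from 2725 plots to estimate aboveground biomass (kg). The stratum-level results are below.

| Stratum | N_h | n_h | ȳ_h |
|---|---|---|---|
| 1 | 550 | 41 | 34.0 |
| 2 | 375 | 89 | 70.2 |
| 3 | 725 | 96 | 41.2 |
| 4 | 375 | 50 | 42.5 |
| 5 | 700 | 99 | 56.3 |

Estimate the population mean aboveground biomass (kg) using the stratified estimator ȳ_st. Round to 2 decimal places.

ȳ_st ≈ 47.80

N = Σ N_h = 2725. Stratum weights W_h = N_h/N.
ȳ_st = (550·34.0 + 375·70.2 + 725·41.2 + 375·42.5 + 700·56.3) / 2725 = 47.7954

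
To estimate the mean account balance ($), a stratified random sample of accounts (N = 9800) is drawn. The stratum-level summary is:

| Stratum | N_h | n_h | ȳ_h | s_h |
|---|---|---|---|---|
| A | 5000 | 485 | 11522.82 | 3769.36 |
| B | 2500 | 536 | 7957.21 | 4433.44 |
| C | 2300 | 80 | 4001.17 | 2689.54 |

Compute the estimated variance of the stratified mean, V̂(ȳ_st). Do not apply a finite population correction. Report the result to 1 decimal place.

V̂(ȳ_st) ≈ 14992.6

V̂(ȳ_st) = Σ W_h² s_h²/n_h, with W_h = N_h/N and N = 9800:
  stratum A: (5000/9800)²·3769.36²/485 = 7625.73
  stratum B: (2500/9800)²·4433.44²/536 = 2386.41
  stratum C: (2300/9800)²·2689.54²/80 = 4980.46
V̂(ȳ_st) = 14992.6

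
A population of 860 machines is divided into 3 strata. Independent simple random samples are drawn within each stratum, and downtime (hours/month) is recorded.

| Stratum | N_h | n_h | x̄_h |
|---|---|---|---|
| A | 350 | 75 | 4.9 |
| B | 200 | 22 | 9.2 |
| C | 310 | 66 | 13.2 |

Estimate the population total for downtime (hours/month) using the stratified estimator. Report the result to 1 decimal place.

τ̂_st = Σ N_h x̄_h = 350·4.9 + 200·9.2 + 310·13.2 = 7647.0

τ̂_st ≈ 7647.0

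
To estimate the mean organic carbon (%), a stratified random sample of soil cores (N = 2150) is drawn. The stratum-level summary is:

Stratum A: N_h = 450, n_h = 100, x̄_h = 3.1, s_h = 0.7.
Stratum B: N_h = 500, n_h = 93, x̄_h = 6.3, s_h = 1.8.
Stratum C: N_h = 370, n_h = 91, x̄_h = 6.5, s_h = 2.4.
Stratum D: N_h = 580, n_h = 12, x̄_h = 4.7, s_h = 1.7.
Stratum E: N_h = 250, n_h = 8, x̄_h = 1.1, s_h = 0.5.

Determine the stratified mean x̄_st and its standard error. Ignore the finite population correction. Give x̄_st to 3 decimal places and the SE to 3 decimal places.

x̄_st ≈ 4.628, SE ≈ 0.148

x̄_st = Σ W_h x̄_h = (450·3.1 + 500·6.3 + 370·6.5 + 580·4.7 + 250·1.1)/2150 = 4.62837
V̂(x̄_st) = Σ W_h² s_h²/n_h, with W_h = N_h/N and N = 2150:
  stratum A: (450/2150)²·0.7²/100 = 0.000214657
  stratum B: (500/2150)²·1.8²/93 = 0.00188419
  stratum C: (370/2150)²·2.4²/91 = 0.0018746
  stratum D: (580/2150)²·1.7²/12 = 0.0175265
  stratum E: (250/2150)²·0.5²/8 = 0.000422526
V̂(x̄_st) = 0.0219225
SE(x̄_st) = √0.0219225 = 0.148062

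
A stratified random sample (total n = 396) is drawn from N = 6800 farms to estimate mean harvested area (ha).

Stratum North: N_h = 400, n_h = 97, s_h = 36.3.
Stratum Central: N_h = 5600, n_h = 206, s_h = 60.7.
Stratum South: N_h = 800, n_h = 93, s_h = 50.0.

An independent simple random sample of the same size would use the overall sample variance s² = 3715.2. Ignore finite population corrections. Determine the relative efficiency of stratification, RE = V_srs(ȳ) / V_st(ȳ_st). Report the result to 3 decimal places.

RE ≈ 0.748

V̂(ȳ_st) = Σ W_h² s_h²/n_h, with W_h = N_h/N and N = 6800:
  stratum North: (400/6800)²·36.3²/97 = 0.047005
  stratum Central: (5600/6800)²·60.7²/206 = 12.1302
  stratum South: (800/6800)²·50.0²/93 = 0.372065
V_st = 12.5493
V_srs = s²/n = 3715.2/396 = 9.38182
Relative efficiency = V_srs / V_st = 9.38182/12.5493 = 0.7476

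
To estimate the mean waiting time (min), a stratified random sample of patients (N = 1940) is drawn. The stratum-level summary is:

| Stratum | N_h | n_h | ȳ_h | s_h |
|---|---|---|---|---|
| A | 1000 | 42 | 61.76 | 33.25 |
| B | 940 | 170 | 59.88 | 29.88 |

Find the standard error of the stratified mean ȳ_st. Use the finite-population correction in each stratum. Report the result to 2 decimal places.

V̂(ȳ_st) = Σ W_h² (1 − n_h/N_h) s_h²/n_h, with W_h = N_h/N and N = 1940:
  stratum A: (1000/1940)²·(1 − 42/1000)·33.25²/42 = 6.70033
  stratum B: (940/1940)²·(1 − 170/940)·29.88²/170 = 1.01001
V̂(ȳ_st) = 7.71034
SE(ȳ_st) = √7.71034 = 2.77675

SE(ȳ_st) ≈ 2.78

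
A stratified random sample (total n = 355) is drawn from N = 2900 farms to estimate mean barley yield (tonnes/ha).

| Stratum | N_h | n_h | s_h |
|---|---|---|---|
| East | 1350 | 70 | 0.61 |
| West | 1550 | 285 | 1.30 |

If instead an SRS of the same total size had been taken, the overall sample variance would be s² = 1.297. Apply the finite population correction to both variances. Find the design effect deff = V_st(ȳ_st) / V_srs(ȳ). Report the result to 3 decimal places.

V̂(ȳ_st) = Σ W_h² (1 − n_h/N_h) s_h²/n_h, with W_h = N_h/N and N = 2900:
  stratum East: (1350/2900)²·(1 − 70/1350)·0.61²/70 = 0.00109222
  stratum West: (1550/2900)²·(1 − 285/1550)·1.30²/285 = 0.00138251
V_st = 0.00247473
V_srs = (1 − 355/2900)·1.297/355 = 0.00320628
deff = V_st / V_srs = 0.00247473/0.00320628 = 0.7718

deff ≈ 0.772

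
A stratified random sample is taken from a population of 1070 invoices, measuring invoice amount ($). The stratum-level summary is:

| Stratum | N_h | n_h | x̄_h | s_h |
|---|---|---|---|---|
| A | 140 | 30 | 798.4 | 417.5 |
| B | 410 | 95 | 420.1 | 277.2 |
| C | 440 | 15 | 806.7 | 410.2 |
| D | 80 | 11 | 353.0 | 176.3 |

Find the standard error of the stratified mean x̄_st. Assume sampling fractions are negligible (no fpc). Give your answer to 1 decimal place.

V̂(x̄_st) = Σ W_h² s_h²/n_h, with W_h = N_h/N and N = 1070:
  stratum A: (140/1070)²·417.5²/30 = 99.4673
  stratum B: (410/1070)²·277.2²/95 = 118.758
  stratum C: (440/1070)²·410.2²/15 = 1896.87
  stratum D: (80/1070)²·176.3²/11 = 15.7952
V̂(x̄_st) = 2130.89
SE(x̄_st) = √2130.89 = 46.1616

SE(x̄_st) ≈ 46.2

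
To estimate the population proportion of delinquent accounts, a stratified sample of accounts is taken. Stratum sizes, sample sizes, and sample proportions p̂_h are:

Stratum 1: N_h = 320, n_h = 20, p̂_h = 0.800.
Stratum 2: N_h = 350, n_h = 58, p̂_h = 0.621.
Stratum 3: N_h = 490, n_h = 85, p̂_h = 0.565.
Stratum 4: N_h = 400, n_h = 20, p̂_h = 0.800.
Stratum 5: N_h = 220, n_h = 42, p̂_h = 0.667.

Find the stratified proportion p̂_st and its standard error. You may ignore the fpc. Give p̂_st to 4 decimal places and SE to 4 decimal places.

p̂_st ≈ 0.6837, SE ≈ 0.0341

N = 1780; stratum weights W_h = N_h/N.
p̂_st = Σ W_h p̂_h = (320·0.800 + 350·0.621 + 490·0.565 + 400·0.800 + 220·0.667)/1780 = 0.68367
V̂(p̂_st) = Σ W_h² p̂_h(1−p̂_h)/(n_h−1):
  stratum 1: (320/1780)²·0.800·0.200/19 = 0.000272161
  stratum 2: (350/1780)²·0.621·0.379/57 = 0.000159644
  stratum 3: (490/1780)²·0.565·0.435/84 = 0.000221723
  stratum 4: (400/1780)²·0.800·0.200/19 = 0.000425252
  stratum 5: (220/1780)²·0.667·0.333/41 = 8.27545e-05
V̂(p̂_st) = 0.00116153; SE = √V̂ = 0.0340813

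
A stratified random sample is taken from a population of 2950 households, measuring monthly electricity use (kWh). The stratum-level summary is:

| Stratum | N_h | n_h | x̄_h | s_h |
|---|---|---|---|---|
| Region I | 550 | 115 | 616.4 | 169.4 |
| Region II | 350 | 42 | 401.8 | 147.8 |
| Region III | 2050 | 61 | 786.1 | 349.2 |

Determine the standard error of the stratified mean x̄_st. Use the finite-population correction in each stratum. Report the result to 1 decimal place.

V̂(x̄_st) = Σ W_h² (1 − n_h/N_h) s_h²/n_h, with W_h = N_h/N and N = 2950:
  stratum Region I: (550/2950)²·(1 − 115/550)·169.4²/115 = 6.8602
  stratum Region II: (350/2950)²·(1 − 42/350)·147.8²/42 = 6.44279
  stratum Region III: (2050/2950)²·(1 − 61/2050)·349.2²/61 = 936.62
V̂(x̄_st) = 949.923
SE(x̄_st) = √949.923 = 30.8208

SE(x̄_st) ≈ 30.8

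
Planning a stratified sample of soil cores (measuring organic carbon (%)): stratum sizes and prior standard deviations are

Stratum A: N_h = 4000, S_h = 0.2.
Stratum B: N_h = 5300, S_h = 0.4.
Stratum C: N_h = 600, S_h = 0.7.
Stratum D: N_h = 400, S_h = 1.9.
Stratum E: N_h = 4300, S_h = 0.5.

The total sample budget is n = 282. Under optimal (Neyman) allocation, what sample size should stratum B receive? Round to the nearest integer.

96

Neyman allocation: n_h = n · N_h S_h / Σ N_i S_i, with n = 282.
  stratum A: N_h·S_h = 4000·0.2 = 800.00
  stratum B: N_h·S_h = 5300·0.4 = 2120.00
  stratum C: N_h·S_h = 600·0.7 = 420.00
  stratum D: N_h·S_h = 400·1.9 = 760.00
  stratum E: N_h·S_h = 4300·0.5 = 2150.00
Σ N_h S_h = 6250.00
n for stratum B = 282·2120.00/6250.00 = 95.654 → 96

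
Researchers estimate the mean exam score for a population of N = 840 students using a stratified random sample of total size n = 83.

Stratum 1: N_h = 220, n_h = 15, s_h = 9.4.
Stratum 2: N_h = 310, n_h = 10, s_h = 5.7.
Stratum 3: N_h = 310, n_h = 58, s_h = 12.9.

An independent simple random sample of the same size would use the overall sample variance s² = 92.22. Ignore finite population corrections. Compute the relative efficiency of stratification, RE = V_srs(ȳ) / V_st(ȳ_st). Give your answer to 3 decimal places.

RE ≈ 0.898

V̂(ȳ_st) = Σ W_h² s_h²/n_h, with W_h = N_h/N and N = 840:
  stratum 1: (220/840)²·9.4²/15 = 0.404065
  stratum 2: (310/840)²·5.7²/10 = 0.442501
  stratum 3: (310/840)²·12.9²/58 = 0.390766
V_st = 1.23733
V_srs = s²/n = 92.22/83 = 1.11108
Relative efficiency = V_srs / V_st = 1.11108/1.23733 = 0.8980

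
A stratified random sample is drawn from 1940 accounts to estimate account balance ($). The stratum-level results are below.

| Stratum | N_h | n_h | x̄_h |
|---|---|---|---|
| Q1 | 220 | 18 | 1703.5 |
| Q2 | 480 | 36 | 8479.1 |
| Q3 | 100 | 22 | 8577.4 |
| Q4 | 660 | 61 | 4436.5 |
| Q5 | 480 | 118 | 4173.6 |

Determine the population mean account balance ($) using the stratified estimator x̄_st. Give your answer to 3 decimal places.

x̄_st ≈ 5275.204

N = Σ N_h = 1940. Stratum weights W_h = N_h/N.
x̄_st = (220·1703.5 + 480·8479.1 + 100·8577.4 + 660·4436.5 + 480·4173.6) / 1940 = 5275.20412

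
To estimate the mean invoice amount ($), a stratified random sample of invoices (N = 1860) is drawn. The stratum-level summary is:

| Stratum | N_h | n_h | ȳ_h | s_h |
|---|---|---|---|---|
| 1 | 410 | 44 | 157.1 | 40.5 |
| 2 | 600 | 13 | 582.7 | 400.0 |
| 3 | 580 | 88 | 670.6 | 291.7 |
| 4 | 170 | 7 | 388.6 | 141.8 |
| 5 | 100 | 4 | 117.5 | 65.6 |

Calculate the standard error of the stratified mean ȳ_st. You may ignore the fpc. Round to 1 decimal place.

SE(ȳ_st) ≈ 37.5

V̂(ȳ_st) = Σ W_h² s_h²/n_h, with W_h = N_h/N and N = 1860:
  stratum 1: (410/1860)²·40.5²/44 = 1.81134
  stratum 2: (600/1860)²·400.0²/13 = 1280.72
  stratum 3: (580/1860)²·291.7²/88 = 94.02
  stratum 4: (170/1860)²·141.8²/7 = 23.9953
  stratum 5: (100/1860)²·65.6²/4 = 3.10972
V̂(ȳ_st) = 1403.65
SE(ȳ_st) = √1403.65 = 37.4654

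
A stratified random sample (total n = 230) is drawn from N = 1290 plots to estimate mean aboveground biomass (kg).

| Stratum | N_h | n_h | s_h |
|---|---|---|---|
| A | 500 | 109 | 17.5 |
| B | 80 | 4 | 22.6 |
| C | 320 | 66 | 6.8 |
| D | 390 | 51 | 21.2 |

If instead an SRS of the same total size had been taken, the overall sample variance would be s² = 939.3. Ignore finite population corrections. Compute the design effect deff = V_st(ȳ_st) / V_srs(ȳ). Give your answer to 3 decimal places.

deff ≈ 0.431

V̂(ȳ_st) = Σ W_h² s_h²/n_h, with W_h = N_h/N and N = 1290:
  stratum A: (500/1290)²·17.5²/109 = 0.422095
  stratum B: (80/1290)²·22.6²/4 = 0.491086
  stratum C: (320/1290)²·6.8²/66 = 0.0431116
  stratum D: (390/1290)²·21.2²/51 = 0.805474
V_st = 1.76177
V_srs = s²/n = 939.3/230 = 4.08391
deff = V_st / V_srs = 1.76177/4.08391 = 0.4314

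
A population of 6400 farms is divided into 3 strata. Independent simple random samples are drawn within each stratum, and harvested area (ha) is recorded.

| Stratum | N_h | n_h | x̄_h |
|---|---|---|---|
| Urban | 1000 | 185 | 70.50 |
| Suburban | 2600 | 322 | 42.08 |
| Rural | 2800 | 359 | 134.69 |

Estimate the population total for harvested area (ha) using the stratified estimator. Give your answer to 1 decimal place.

τ̂_st = Σ N_h x̄_h = 1000·70.50 + 2600·42.08 + 2800·134.69 = 557040.0

τ̂_st ≈ 557040.0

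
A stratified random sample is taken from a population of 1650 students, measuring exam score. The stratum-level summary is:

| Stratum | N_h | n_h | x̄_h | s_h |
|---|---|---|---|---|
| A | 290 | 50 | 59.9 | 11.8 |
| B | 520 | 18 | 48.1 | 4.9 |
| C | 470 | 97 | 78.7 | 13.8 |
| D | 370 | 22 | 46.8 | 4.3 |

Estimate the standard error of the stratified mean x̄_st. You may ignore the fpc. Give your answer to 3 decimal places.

SE(x̄_st) ≈ 0.648

V̂(x̄_st) = Σ W_h² s_h²/n_h, with W_h = N_h/N and N = 1650:
  stratum A: (290/1650)²·11.8²/50 = 0.0860245
  stratum B: (520/1650)²·4.9²/18 = 0.132482
  stratum C: (470/1650)²·13.8²/97 = 0.159299
  stratum D: (370/1650)²·4.3²/22 = 0.042262
V̂(x̄_st) = 0.420068
SE(x̄_st) = √0.420068 = 0.648127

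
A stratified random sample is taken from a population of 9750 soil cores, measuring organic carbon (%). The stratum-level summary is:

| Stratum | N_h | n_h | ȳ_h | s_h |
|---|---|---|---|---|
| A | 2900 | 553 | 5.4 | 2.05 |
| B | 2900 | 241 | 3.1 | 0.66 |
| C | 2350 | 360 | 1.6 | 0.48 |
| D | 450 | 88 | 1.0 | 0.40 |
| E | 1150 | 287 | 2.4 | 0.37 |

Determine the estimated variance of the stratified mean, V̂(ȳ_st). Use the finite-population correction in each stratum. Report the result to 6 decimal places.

V̂(ȳ_st) ≈ 0.000730

V̂(ȳ_st) = Σ W_h² (1 − n_h/N_h) s_h²/n_h, with W_h = N_h/N and N = 9750:
  stratum A: (2900/9750)²·(1 − 553/2900)·2.05²/553 = 0.000544107
  stratum B: (2900/9750)²·(1 − 241/2900)·0.66²/241 = 0.000146615
  stratum C: (2350/9750)²·(1 − 360/2350)·0.48²/360 = 3.14841e-05
  stratum D: (450/9750)²·(1 − 88/450)·0.40²/88 = 3.11565e-06
  stratum E: (1150/9750)²·(1 − 287/1150)·0.37²/287 = 4.9799e-06
V̂(ȳ_st) = 0.000730302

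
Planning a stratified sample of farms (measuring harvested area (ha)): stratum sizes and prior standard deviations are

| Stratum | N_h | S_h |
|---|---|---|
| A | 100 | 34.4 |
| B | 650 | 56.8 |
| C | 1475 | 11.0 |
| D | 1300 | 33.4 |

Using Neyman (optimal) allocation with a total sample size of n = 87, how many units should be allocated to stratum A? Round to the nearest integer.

Neyman allocation: n_h = n · N_h S_h / Σ N_i S_i, with n = 87.
  stratum A: N_h·S_h = 100·34.4 = 3440.00
  stratum B: N_h·S_h = 650·56.8 = 36920.00
  stratum C: N_h·S_h = 1475·11.0 = 16225.00
  stratum D: N_h·S_h = 1300·33.4 = 43420.00
Σ N_h S_h = 100005.00
n for stratum A = 87·3440.00/100005.00 = 2.993 → 3

3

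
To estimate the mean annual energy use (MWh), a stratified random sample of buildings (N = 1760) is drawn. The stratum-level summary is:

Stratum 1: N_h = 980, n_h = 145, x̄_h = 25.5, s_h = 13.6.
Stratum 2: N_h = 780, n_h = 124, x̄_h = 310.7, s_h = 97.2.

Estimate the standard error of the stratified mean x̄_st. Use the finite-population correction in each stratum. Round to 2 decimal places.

SE(x̄_st) ≈ 3.59

V̂(x̄_st) = Σ W_h² (1 − n_h/N_h) s_h²/n_h, with W_h = N_h/N and N = 1760:
  stratum 1: (980/1760)²·(1 − 145/980)·13.6²/145 = 0.336974
  stratum 2: (780/1760)²·(1 − 124/780)·97.2²/124 = 12.5859
V̂(x̄_st) = 12.9229
SE(x̄_st) = √12.9229 = 3.59484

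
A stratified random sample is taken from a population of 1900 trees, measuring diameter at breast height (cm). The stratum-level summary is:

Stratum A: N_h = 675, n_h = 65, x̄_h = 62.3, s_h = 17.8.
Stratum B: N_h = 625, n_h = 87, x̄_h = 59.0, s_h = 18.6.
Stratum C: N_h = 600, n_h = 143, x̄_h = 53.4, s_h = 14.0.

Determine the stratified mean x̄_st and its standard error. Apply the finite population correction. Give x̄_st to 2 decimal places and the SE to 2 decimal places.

x̄_st ≈ 58.40, SE ≈ 1.02

x̄_st = Σ W_h x̄_h = (675·62.3 + 625·59.0 + 600·53.4)/1900 = 58.40395
V̂(x̄_st) = Σ W_h² (1 − n_h/N_h) s_h²/n_h, with W_h = N_h/N and N = 1900:
  stratum A: (675/1900)²·(1 − 65/675)·17.8²/65 = 0.555972
  stratum B: (625/1900)²·(1 − 87/625)·18.6²/87 = 0.370392
  stratum C: (600/1900)²·(1 − 143/600)·14.0²/143 = 0.104107
V̂(x̄_st) = 1.03047
SE(x̄_st) = √1.03047 = 1.01512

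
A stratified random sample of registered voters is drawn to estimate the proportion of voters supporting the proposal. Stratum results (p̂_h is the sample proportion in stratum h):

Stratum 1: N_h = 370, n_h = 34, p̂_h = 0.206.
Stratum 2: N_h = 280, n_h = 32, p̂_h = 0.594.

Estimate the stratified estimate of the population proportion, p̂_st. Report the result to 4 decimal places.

p̂_st ≈ 0.3731

N = 650; stratum weights W_h = N_h/N.
p̂_st = Σ W_h p̂_h = (370·0.206 + 280·0.594)/650 = 0.37314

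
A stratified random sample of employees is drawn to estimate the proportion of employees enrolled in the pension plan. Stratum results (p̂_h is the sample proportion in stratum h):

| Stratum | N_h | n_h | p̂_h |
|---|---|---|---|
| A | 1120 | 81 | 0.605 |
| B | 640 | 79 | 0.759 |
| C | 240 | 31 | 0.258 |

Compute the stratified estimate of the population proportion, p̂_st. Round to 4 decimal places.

N = 2000; stratum weights W_h = N_h/N.
p̂_st = Σ W_h p̂_h = (1120·0.605 + 640·0.759 + 240·0.258)/2000 = 0.61264

p̂_st ≈ 0.6126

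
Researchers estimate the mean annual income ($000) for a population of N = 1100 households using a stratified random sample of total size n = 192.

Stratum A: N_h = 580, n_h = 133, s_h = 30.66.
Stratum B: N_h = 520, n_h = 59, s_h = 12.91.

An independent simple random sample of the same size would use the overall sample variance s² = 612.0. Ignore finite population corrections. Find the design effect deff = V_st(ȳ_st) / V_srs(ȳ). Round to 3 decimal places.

V̂(ȳ_st) = Σ W_h² s_h²/n_h, with W_h = N_h/N and N = 1100:
  stratum A: (580/1100)²·30.66²/133 = 1.965
  stratum B: (520/1100)²·12.91²/59 = 0.63128
V_st = 2.59628
V_srs = s²/n = 612.0/192 = 3.1875
deff = V_st / V_srs = 2.59628/3.1875 = 0.8145

deff ≈ 0.815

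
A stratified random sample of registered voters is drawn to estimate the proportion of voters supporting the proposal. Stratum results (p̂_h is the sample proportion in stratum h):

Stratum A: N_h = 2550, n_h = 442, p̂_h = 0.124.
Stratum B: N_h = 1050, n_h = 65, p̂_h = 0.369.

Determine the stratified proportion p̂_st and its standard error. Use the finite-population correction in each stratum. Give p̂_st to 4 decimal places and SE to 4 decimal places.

N = 3600; stratum weights W_h = N_h/N.
p̂_st = Σ W_h p̂_h = (2550·0.124 + 1050·0.369)/3600 = 0.19546
V̂(p̂_st) = Σ W_h² (1 − n_h/N_h) p̂_h(1−p̂_h)/(n_h−1):
  stratum A: (2550/3600)²·(1 − 442/2550)·0.124·0.876/441 = 0.000102163
  stratum B: (1050/3600)²·(1 − 65/1050)·0.369·0.631/64 = 0.000290333
V̂(p̂_st) = 0.000392496; SE = √V̂ = 0.0198115

p̂_st ≈ 0.1955, SE ≈ 0.0198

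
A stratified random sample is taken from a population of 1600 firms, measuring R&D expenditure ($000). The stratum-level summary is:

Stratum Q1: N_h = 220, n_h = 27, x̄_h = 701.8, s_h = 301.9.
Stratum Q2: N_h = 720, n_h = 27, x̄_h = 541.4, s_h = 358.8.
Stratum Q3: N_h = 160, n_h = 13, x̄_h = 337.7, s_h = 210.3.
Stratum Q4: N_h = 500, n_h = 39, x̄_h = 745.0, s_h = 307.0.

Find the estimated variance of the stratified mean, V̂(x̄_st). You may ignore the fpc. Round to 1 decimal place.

V̂(x̄_st) = Σ W_h² s_h²/n_h, with W_h = N_h/N and N = 1600:
  stratum Q1: (220/1600)²·301.9²/27 = 63.8216
  stratum Q2: (720/1600)²·358.8²/27 = 965.531
  stratum Q3: (160/1600)²·210.3²/13 = 34.0201
  stratum Q4: (500/1600)²·307.0²/39 = 236
V̂(x̄_st) = 1299.37

V̂(x̄_st) ≈ 1299.4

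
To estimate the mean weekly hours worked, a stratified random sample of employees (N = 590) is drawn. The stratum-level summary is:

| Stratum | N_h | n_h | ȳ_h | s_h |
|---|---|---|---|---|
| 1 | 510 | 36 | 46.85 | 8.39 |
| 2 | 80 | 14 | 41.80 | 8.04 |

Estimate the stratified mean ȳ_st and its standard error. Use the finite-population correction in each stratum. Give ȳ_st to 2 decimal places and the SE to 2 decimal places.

ȳ_st ≈ 46.17, SE ≈ 1.19

ȳ_st = Σ W_h ȳ_h = (510·46.85 + 80·41.80)/590 = 46.16525
V̂(ȳ_st) = Σ W_h² (1 − n_h/N_h) s_h²/n_h, with W_h = N_h/N and N = 590:
  stratum 1: (510/590)²·(1 − 36/510)·8.39²/36 = 1.35789
  stratum 2: (80/590)²·(1 − 14/80)·8.04²/14 = 0.0700348
V̂(ȳ_st) = 1.42793
SE(ȳ_st) = √1.42793 = 1.19496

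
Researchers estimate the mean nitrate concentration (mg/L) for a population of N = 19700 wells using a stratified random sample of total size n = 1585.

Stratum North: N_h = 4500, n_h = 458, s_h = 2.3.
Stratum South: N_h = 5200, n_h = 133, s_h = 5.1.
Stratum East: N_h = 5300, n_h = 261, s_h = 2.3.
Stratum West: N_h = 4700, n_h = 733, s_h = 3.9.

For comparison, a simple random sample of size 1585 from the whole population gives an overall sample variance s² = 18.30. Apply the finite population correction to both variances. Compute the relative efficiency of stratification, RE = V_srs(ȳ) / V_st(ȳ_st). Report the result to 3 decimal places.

RE ≈ 0.655

V̂(ȳ_st) = Σ W_h² (1 − n_h/N_h) s_h²/n_h, with W_h = N_h/N and N = 19700:
  stratum North: (4500/19700)²·(1 − 458/4500)·2.3²/458 = 0.000541336
  stratum South: (5200/19700)²·(1 − 133/5200)·5.1²/133 = 0.0132773
  stratum East: (5300/19700)²·(1 − 261/5300)·2.3²/261 = 0.00139477
  stratum West: (4700/19700)²·(1 − 733/4700)·3.9²/733 = 0.000996903
V_st = 0.0162103
V_srs = (1 − 1585/19700)·18.30/1585 = 0.0106168
Relative efficiency = V_srs / V_st = 0.0106168/0.0162103 = 0.6549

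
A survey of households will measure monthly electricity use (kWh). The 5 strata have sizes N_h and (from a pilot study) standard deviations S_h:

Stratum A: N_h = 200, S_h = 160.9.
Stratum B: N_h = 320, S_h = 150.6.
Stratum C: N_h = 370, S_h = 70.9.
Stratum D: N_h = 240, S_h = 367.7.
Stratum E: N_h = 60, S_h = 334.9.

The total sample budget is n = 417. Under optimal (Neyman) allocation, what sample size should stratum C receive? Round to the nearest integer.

Neyman allocation: n_h = n · N_h S_h / Σ N_i S_i, with n = 417.
  stratum A: N_h·S_h = 200·160.9 = 32180.00
  stratum B: N_h·S_h = 320·150.6 = 48192.00
  stratum C: N_h·S_h = 370·70.9 = 26233.00
  stratum D: N_h·S_h = 240·367.7 = 88248.00
  stratum E: N_h·S_h = 60·334.9 = 20094.00
Σ N_h S_h = 214947.00
n for stratum C = 417·26233.00/214947.00 = 50.892 → 51

51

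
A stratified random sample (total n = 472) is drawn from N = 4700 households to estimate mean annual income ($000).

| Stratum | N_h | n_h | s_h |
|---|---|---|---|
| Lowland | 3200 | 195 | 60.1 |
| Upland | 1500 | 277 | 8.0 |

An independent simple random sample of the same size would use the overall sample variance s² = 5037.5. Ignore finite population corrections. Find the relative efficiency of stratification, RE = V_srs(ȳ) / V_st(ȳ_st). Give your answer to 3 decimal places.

RE ≈ 1.240

V̂(ȳ_st) = Σ W_h² s_h²/n_h, with W_h = N_h/N and N = 4700:
  stratum Lowland: (3200/4700)²·60.1²/195 = 8.58655
  stratum Upland: (1500/4700)²·8.0²/277 = 0.0235335
V_st = 8.61008
V_srs = s²/n = 5037.5/472 = 10.6727
Relative efficiency = V_srs / V_st = 10.6727/8.61008 = 1.2396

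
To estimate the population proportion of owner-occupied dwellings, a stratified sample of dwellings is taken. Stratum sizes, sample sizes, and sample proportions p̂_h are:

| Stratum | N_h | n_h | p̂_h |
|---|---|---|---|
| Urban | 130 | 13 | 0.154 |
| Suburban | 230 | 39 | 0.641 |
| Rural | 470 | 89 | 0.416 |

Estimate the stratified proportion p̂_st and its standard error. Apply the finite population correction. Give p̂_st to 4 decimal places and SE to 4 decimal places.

p̂_st ≈ 0.4373, SE ≈ 0.0367

N = 830; stratum weights W_h = N_h/N.
p̂_st = Σ W_h p̂_h = (130·0.154 + 230·0.641 + 470·0.416)/830 = 0.43731
V̂(p̂_st) = Σ W_h² (1 − n_h/N_h) p̂_h(1−p̂_h)/(n_h−1):
  stratum Urban: (130/830)²·(1 − 13/130)·0.154·0.846/12 = 0.000239708
  stratum Suburban: (230/830)²·(1 − 39/230)·0.641·0.359/38 = 0.000386166
  stratum Rural: (470/830)²·(1 − 89/470)·0.416·0.584/88 = 0.000717613
V̂(p̂_st) = 0.00134349; SE = √V̂ = 0.0366536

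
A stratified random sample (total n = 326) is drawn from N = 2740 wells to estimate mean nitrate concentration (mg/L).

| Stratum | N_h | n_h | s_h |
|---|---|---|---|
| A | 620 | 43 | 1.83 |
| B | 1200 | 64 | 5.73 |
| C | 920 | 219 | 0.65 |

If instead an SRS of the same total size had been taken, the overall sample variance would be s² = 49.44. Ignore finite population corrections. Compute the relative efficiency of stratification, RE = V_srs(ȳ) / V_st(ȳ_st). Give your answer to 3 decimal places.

V̂(ȳ_st) = Σ W_h² s_h²/n_h, with W_h = N_h/N and N = 2740:
  stratum A: (620/2740)²·1.83²/43 = 0.00398764
  stratum B: (1200/2740)²·5.73²/64 = 0.098399
  stratum C: (920/2740)²·0.65²/219 = 0.000217499
V_st = 0.102604
V_srs = s²/n = 49.44/326 = 0.151656
Relative efficiency = V_srs / V_st = 0.151656/0.102604 = 1.4781

RE ≈ 1.478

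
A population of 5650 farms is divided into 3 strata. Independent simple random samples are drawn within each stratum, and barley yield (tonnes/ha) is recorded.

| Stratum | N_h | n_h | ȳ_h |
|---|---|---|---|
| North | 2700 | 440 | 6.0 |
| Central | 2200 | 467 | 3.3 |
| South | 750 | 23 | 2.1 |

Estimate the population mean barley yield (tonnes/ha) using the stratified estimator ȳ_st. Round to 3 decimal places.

ȳ_st ≈ 4.431

N = Σ N_h = 5650. Stratum weights W_h = N_h/N.
ȳ_st = (2700·6.0 + 2200·3.3 + 750·2.1) / 5650 = 4.43097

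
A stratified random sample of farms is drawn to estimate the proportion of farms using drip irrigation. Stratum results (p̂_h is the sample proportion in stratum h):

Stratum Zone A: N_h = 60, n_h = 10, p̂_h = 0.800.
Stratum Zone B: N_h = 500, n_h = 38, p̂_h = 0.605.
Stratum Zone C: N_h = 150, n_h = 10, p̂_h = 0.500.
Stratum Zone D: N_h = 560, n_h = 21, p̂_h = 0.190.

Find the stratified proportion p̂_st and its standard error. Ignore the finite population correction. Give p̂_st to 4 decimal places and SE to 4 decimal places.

p̂_st ≈ 0.4188, SE ≈ 0.0541

N = 1270; stratum weights W_h = N_h/N.
p̂_st = Σ W_h p̂_h = (60·0.800 + 500·0.605 + 150·0.500 + 560·0.190)/1270 = 0.41882
V̂(p̂_st) = Σ W_h² p̂_h(1−p̂_h)/(n_h−1):
  stratum Zone A: (60/1270)²·0.800·0.200/9 = 3.96801e-05
  stratum Zone B: (500/1270)²·0.605·0.395/37 = 0.00100111
  stratum Zone C: (150/1270)²·0.500·0.500/9 = 0.000387501
  stratum Zone D: (560/1270)²·0.190·0.810/20 = 0.00149616
V̂(p̂_st) = 0.00292445; SE = √V̂ = 0.0540782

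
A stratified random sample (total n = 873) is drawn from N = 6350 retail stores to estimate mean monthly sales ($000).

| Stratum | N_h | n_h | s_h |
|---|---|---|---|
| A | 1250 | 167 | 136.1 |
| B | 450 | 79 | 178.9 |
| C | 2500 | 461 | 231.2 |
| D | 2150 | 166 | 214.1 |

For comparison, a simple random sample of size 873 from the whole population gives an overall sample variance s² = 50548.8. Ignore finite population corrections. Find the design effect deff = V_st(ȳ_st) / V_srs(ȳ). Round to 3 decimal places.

deff ≈ 0.966

V̂(ȳ_st) = Σ W_h² s_h²/n_h, with W_h = N_h/N and N = 6350:
  stratum A: (1250/6350)²·136.1²/167 = 4.29806
  stratum B: (450/6350)²·178.9²/79 = 2.03456
  stratum C: (2500/6350)²·231.2²/461 = 17.9725
  stratum D: (2150/6350)²·214.1²/166 = 31.6559
V_st = 55.961
V_srs = s²/n = 50548.8/873 = 57.9024
deff = V_st / V_srs = 55.961/57.9024 = 0.9665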